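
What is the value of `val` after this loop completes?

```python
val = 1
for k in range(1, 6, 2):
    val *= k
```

Let's trace through this code step by step.

Initialize: val = 1
Entering loop: for k in range(1, 6, 2):
After iteration 1: k = 1, val = 1
After iteration 2: k = 3, val = 3
After iteration 3: k = 5, val = 15
Loop ends.

Final answer: 15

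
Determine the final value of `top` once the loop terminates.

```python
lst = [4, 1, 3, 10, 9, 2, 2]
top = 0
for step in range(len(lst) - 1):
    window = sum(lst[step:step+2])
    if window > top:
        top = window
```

Let's trace through this code step by step.

Initialize: lst = [4, 1, 3, 10, 9, 2, 2]
Initialize: top = 0
Entering loop: for step in range(len(lst) - 1):
After iteration 1: step = 0, top = 5, window = 5
After iteration 2: step = 1, top = 5, window = 4
After iteration 3: step = 2, top = 13, window = 13
After iteration 4: step = 3, top = 19, window = 19
After iteration 5: step = 4, top = 19, window = 11
After iteration 6: step = 5, top = 19, window = 4
Loop ends.

Final answer: 19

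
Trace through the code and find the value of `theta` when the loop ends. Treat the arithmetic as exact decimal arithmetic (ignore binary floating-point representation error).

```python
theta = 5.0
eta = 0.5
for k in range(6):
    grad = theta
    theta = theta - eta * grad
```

Let's trace through this code step by step.

Initialize: theta = 5.0
Initialize: eta = 0.5
Entering loop: for k in range(6):
After iteration 1: k = 0, theta = 2.5, grad = 5.0
After iteration 2: k = 1, theta = 1.25, grad = 2.5
After iteration 3: k = 2, theta = 0.625, grad = 1.25
After iteration 4: k = 3, theta = 0.3125, grad = 0.625
After iteration 5: k = 4, theta = 0.15625, grad = 0.3125
After iteration 6: k = 5, theta = 0.078125, grad = 0.15625
Loop ends.

Final answer: 0.078125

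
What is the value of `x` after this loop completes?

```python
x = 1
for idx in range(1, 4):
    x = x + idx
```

Let's trace through this code step by step.

Initialize: x = 1
Entering loop: for idx in range(1, 4):
After iteration 1: idx = 1, x = 2
After iteration 2: idx = 2, x = 4
After iteration 3: idx = 3, x = 7
Loop ends.

Final answer: 7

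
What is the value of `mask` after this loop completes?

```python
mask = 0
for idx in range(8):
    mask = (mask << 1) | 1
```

Let's trace through this code step by step.

Initialize: mask = 0
Entering loop: for idx in range(8):
After iteration 1: idx = 0, mask = 1
After iteration 2: idx = 1, mask = 3
After iteration 3: idx = 2, mask = 7
After iteration 4: idx = 3, mask = 15
After iteration 5: idx = 4, mask = 31
After iteration 6: idx = 5, mask = 63
After iteration 7: idx = 6, mask = 127
After iteration 8: idx = 7, mask = 255
Loop ends.

Final answer: 255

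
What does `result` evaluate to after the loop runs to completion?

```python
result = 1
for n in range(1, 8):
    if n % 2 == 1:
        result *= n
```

Let's trace through this code step by step.

Initialize: result = 1
Entering loop: for n in range(1, 8):
After iteration 1: n = 1, result = 1
After iteration 2: n = 2, result = 1
After iteration 3: n = 3, result = 3
After iteration 4: n = 4, result = 3
After iteration 5: n = 5, result = 15
After iteration 6: n = 6, result = 15
After iteration 7: n = 7, result = 105
Loop ends.

Final answer: 105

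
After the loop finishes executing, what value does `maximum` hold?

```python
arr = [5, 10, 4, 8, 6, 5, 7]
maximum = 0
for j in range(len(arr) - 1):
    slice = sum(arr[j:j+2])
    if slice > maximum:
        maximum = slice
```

Let's trace through this code step by step.

Initialize: arr = [5, 10, 4, 8, 6, 5, 7]
Initialize: maximum = 0
Entering loop: for j in range(len(arr) - 1):
After iteration 1: j = 0, maximum = 15, slice = 15
After iteration 2: j = 1, maximum = 15, slice = 14
After iteration 3: j = 2, maximum = 15, slice = 12
After iteration 4: j = 3, maximum = 15, slice = 14
After iteration 5: j = 4, maximum = 15, slice = 11
After iteration 6: j = 5, maximum = 15, slice = 12
Loop ends.

Final answer: 15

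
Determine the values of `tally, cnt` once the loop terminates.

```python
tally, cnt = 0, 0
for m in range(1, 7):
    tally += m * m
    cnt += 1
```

Let's trace through this code step by step.

Initialize: tally = 0
Initialize: cnt = 0
Entering loop: for m in range(1, 7):
After iteration 1: m = 1, tally = 1, cnt = 1
After iteration 2: m = 2, tally = 5, cnt = 2
After iteration 3: m = 3, tally = 14, cnt = 3
After iteration 4: m = 4, tally = 30, cnt = 4
After iteration 5: m = 5, tally = 55, cnt = 5
After iteration 6: m = 6, tally = 91, cnt = 6
Loop ends.

Final answer: 91, 6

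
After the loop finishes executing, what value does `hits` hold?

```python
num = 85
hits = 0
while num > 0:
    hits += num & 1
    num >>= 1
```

Let's trace through this code step by step.

Initialize: num = 85
Initialize: hits = 0
Entering loop: while num > 0:
After iteration 1: num = 42, hits = 1
After iteration 2: num = 21, hits = 1
After iteration 3: num = 10, hits = 2
After iteration 4: num = 5, hits = 2
After iteration 5: num = 2, hits = 3
After iteration 6: num = 1, hits = 3
After iteration 7: num = 0, hits = 4
Loop ends.

Final answer: 4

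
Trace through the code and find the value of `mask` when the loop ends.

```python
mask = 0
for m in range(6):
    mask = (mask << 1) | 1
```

Let's trace through this code step by step.

Initialize: mask = 0
Entering loop: for m in range(6):
After iteration 1: m = 0, mask = 1
After iteration 2: m = 1, mask = 3
After iteration 3: m = 2, mask = 7
After iteration 4: m = 3, mask = 15
After iteration 5: m = 4, mask = 31
After iteration 6: m = 5, mask = 63
Loop ends.

Final answer: 63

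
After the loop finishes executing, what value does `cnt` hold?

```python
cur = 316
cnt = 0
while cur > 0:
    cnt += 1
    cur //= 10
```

Let's trace through this code step by step.

Initialize: cur = 316
Initialize: cnt = 0
Entering loop: while cur > 0:
After iteration 1: cur = 31, cnt = 1
After iteration 2: cur = 3, cnt = 2
After iteration 3: cur = 0, cnt = 3
Loop ends.

Final answer: 3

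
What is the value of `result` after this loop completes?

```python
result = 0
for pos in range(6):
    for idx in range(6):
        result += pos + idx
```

Let's trace through this code step by step.

Initialize: result = 0
Entering loop: for pos in range(6):
After iteration 1: pos = 0, result = 15
After iteration 2: pos = 1, result = 36
After iteration 3: pos = 2, result = 63
After iteration 4: pos = 3, result = 96
After iteration 5: pos = 4, result = 135
After iteration 6: pos = 5, result = 180
Loop ends.

Final answer: 180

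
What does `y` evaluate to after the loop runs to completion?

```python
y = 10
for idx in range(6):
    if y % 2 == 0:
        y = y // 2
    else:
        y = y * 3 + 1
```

Let's trace through this code step by step.

Initialize: y = 10
Entering loop: for idx in range(6):
After iteration 1: idx = 0, y = 5
After iteration 2: idx = 1, y = 16
After iteration 3: idx = 2, y = 8
After iteration 4: idx = 3, y = 4
After iteration 5: idx = 4, y = 2
After iteration 6: idx = 5, y = 1
Loop ends.

Final answer: 1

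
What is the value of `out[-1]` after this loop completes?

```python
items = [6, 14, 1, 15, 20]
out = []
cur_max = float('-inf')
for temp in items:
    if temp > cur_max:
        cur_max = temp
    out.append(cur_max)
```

Let's trace through this code step by step.

Initialize: items = [6, 14, 1, 15, 20]
Initialize: out = []
Initialize: cur_max = -inf
Entering loop: for temp in items:
After iteration 1: temp = 6, out = [6], cur_max = 6
After iteration 2: temp = 14, out = [6, 14], cur_max = 14
After iteration 3: temp = 1, out = [6, 14, 14], cur_max = 14
After iteration 4: temp = 15, out = [6, 14, 14, 15], cur_max = 15
After iteration 5: temp = 20, out = [6, 14, 14, 15, 20], cur_max = 20
Loop ends.
out[-1] = 20

Final answer: 20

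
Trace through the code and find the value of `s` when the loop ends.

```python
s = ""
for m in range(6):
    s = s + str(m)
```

Let's trace through this code step by step.

Initialize: s = ''
Entering loop: for m in range(6):
After iteration 1: m = 0, s = '0'
After iteration 2: m = 1, s = '01'
After iteration 3: m = 2, s = '012'
After iteration 4: m = 3, s = '0123'
After iteration 5: m = 4, s = '01234'
After iteration 6: m = 5, s = '012345'
Loop ends.

Final answer: '012345'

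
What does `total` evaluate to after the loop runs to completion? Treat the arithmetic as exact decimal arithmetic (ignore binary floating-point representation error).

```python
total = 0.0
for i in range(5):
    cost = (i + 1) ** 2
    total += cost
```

Let's trace through this code step by step.

Initialize: total = 0.0
Entering loop: for i in range(5):
After iteration 1: i = 0, total = 1.0, cost = 1
After iteration 2: i = 1, total = 5.0, cost = 4
After iteration 3: i = 2, total = 14.0, cost = 9
After iteration 4: i = 3, total = 30.0, cost = 16
After iteration 5: i = 4, total = 55.0, cost = 25
Loop ends.

Final answer: 55.0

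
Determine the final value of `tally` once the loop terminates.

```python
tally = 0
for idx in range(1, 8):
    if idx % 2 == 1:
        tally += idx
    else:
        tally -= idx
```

Let's trace through this code step by step.

Initialize: tally = 0
Entering loop: for idx in range(1, 8):
After iteration 1: idx = 1, tally = 1
After iteration 2: idx = 2, tally = -1
After iteration 3: idx = 3, tally = 2
After iteration 4: idx = 4, tally = -2
After iteration 5: idx = 5, tally = 3
After iteration 6: idx = 6, tally = -3
After iteration 7: idx = 7, tally = 4
Loop ends.

Final answer: 4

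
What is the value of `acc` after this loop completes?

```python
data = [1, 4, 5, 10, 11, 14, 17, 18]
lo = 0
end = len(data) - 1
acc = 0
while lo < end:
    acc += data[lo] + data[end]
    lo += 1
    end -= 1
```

Let's trace through this code step by step.

Initialize: data = [1, 4, 5, 10, 11, 14, 17, 18]
Initialize: lo = 0
Initialize: end = 7
Initialize: acc = 0
Entering loop: while lo < end:
After iteration 1: lo = 1, end = 6, acc = 19
After iteration 2: lo = 2, end = 5, acc = 40
After iteration 3: lo = 3, end = 4, acc = 59
After iteration 4: lo = 4, end = 3, acc = 80
Loop ends.

Final answer: 80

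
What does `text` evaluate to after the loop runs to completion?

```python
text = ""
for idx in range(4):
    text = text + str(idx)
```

Let's trace through this code step by step.

Initialize: text = ''
Entering loop: for idx in range(4):
After iteration 1: idx = 0, text = '0'
After iteration 2: idx = 1, text = '01'
After iteration 3: idx = 2, text = '012'
After iteration 4: idx = 3, text = '0123'
Loop ends.

Final answer: '0123'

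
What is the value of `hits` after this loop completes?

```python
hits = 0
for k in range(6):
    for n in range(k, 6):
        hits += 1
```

Let's trace through this code step by step.

Initialize: hits = 0
Entering loop: for k in range(6):
After iteration 1: k = 0, hits = 6
After iteration 2: k = 1, hits = 11
After iteration 3: k = 2, hits = 15
After iteration 4: k = 3, hits = 18
After iteration 5: k = 4, hits = 20
After iteration 6: k = 5, hits = 21
Loop ends.

Final answer: 21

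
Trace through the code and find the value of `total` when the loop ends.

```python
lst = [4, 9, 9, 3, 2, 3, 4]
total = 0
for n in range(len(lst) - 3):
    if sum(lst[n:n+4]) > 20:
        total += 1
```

Let's trace through this code step by step.

Initialize: lst = [4, 9, 9, 3, 2, 3, 4]
Initialize: total = 0
Entering loop: for n in range(len(lst) - 3):
After iteration 1: n = 0, total = 1
After iteration 2: n = 1, total = 2
After iteration 3: n = 2, total = 2
After iteration 4: n = 3, total = 2
Loop ends.

Final answer: 2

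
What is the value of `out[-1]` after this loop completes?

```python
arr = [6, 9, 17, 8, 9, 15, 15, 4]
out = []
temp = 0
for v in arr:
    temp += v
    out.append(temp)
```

Let's trace through this code step by step.

Initialize: arr = [6, 9, 17, 8, 9, 15, 15, 4]
Initialize: out = []
Initialize: temp = 0
Entering loop: for v in arr:
After iteration 1: v = 6, out = [6], temp = 6
After iteration 2: v = 9, out = [6, 15], temp = 15
After iteration 3: v = 17, out = [6, 15, 32], temp = 32
After iteration 4: v = 8, out = [6, 15, 32, 40], temp = 40
After iteration 5: v = 9, out = [6, 15, 32, 40, 49], temp = 49
After iteration 6: v = 15, out = [6, 15, 32, 40, 49, 64], temp = 64
After iteration 7: v = 15, out = [6, 15, 32, 40, 49, 64, 79], temp = 79
After iteration 8: v = 4, out = [6, 15, 32, 40, 49, 64, 79, 83], temp = 83
Loop ends.
out[-1] = 83

Final answer: 83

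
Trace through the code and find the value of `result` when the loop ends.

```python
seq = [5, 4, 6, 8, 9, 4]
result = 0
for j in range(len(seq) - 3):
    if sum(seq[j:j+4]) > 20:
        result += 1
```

Let's trace through this code step by step.

Initialize: seq = [5, 4, 6, 8, 9, 4]
Initialize: result = 0
Entering loop: for j in range(len(seq) - 3):
After iteration 1: j = 0, result = 1
After iteration 2: j = 1, result = 2
After iteration 3: j = 2, result = 3
Loop ends.

Final answer: 3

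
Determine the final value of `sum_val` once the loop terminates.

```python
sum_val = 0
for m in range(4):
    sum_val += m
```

Let's trace through this code step by step.

Initialize: sum_val = 0
Entering loop: for m in range(4):
After iteration 1: m = 0, sum_val = 0
After iteration 2: m = 1, sum_val = 1
After iteration 3: m = 2, sum_val = 3
After iteration 4: m = 3, sum_val = 6
Loop ends.

Final answer: 6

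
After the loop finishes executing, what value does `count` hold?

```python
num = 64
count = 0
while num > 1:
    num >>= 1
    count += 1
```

Let's trace through this code step by step.

Initialize: num = 64
Initialize: count = 0
Entering loop: while num > 1:
After iteration 1: num = 32, count = 1
After iteration 2: num = 16, count = 2
After iteration 3: num = 8, count = 3
After iteration 4: num = 4, count = 4
After iteration 5: num = 2, count = 5
After iteration 6: num = 1, count = 6
Loop ends.

Final answer: 6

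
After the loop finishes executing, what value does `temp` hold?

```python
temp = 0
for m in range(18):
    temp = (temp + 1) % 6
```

Let's trace through this code step by step.

Initialize: temp = 0
Entering loop: for m in range(18):
After iteration 1: m = 0, temp = 1
After iteration 2: m = 1, temp = 2
After iteration 3: m = 2, temp = 3
After iteration 4: m = 3, temp = 4
After iteration 5: m = 4, temp = 5
After iteration 6: m = 5, temp = 0
After iteration 7: m = 6, temp = 1
After iteration 8: m = 7, temp = 2
After iteration 9: m = 8, temp = 3
After iteration 10: m = 9, temp = 4
After iteration 11: m = 10, temp = 5
After iteration 12: m = 11, temp = 0
After iteration 13: m = 12, temp = 1
After iteration 14: m = 13, temp = 2
After iteration 15: m = 14, temp = 3
After iteration 16: m = 15, temp = 4
After iteration 17: m = 16, temp = 5
After iteration 18: m = 17, temp = 0
Loop ends.

Final answer: 0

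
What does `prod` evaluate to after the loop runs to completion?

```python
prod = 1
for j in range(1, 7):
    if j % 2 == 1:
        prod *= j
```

Let's trace through this code step by step.

Initialize: prod = 1
Entering loop: for j in range(1, 7):
After iteration 1: j = 1, prod = 1
After iteration 2: j = 2, prod = 1
After iteration 3: j = 3, prod = 3
After iteration 4: j = 4, prod = 3
After iteration 5: j = 5, prod = 15
After iteration 6: j = 6, prod = 15
Loop ends.

Final answer: 15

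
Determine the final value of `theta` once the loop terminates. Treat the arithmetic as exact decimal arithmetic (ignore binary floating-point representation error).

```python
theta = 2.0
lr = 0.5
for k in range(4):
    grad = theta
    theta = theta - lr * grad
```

Let's trace through this code step by step.

Initialize: theta = 2.0
Initialize: lr = 0.5
Entering loop: for k in range(4):
After iteration 1: k = 0, theta = 1.0, grad = 2.0
After iteration 2: k = 1, theta = 0.5, grad = 1.0
After iteration 3: k = 2, theta = 0.25, grad = 0.5
After iteration 4: k = 3, theta = 0.125, grad = 0.25
Loop ends.

Final answer: 0.125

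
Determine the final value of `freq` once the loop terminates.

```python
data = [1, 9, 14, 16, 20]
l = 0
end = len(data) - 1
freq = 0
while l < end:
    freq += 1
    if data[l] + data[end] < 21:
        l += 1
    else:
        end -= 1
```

Let's trace through this code step by step.

Initialize: data = [1, 9, 14, 16, 20]
Initialize: l = 0
Initialize: end = 4
Initialize: freq = 0
Entering loop: while l < end:
After iteration 1: l = 0, end = 3, freq = 1
After iteration 2: l = 1, end = 3, freq = 2
After iteration 3: l = 1, end = 2, freq = 3
After iteration 4: l = 1, end = 1, freq = 4
Loop ends.

Final answer: 4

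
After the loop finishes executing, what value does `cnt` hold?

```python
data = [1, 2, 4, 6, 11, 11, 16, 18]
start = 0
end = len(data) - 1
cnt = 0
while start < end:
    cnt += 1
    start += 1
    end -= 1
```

Let's trace through this code step by step.

Initialize: data = [1, 2, 4, 6, 11, 11, 16, 18]
Initialize: start = 0
Initialize: end = 7
Initialize: cnt = 0
Entering loop: while start < end:
After iteration 1: start = 1, end = 6, cnt = 1
After iteration 2: start = 2, end = 5, cnt = 2
After iteration 3: start = 3, end = 4, cnt = 3
After iteration 4: start = 4, end = 3, cnt = 4
Loop ends.

Final answer: 4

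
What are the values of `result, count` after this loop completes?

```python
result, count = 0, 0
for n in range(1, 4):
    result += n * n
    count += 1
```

Let's trace through this code step by step.

Initialize: result = 0
Initialize: count = 0
Entering loop: for n in range(1, 4):
After iteration 1: n = 1, result = 1, count = 1
After iteration 2: n = 2, result = 5, count = 2
After iteration 3: n = 3, result = 14, count = 3
Loop ends.

Final answer: 14, 3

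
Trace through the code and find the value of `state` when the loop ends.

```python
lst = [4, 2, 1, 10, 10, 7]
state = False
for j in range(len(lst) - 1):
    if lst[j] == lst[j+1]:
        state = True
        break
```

Let's trace through this code step by step.

Initialize: lst = [4, 2, 1, 10, 10, 7]
Initialize: state = False
Entering loop: for j in range(len(lst) - 1):
After iteration 1: j = 0, state = False
After iteration 2: j = 1, state = False
After iteration 3: j = 2, state = False
After iteration 4: j = 3, state = True
Loop ends.

Final answer: True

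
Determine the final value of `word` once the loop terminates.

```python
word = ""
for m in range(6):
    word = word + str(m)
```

Let's trace through this code step by step.

Initialize: word = ''
Entering loop: for m in range(6):
After iteration 1: m = 0, word = '0'
After iteration 2: m = 1, word = '01'
After iteration 3: m = 2, word = '012'
After iteration 4: m = 3, word = '0123'
After iteration 5: m = 4, word = '01234'
After iteration 6: m = 5, word = '012345'
Loop ends.

Final answer: '012345'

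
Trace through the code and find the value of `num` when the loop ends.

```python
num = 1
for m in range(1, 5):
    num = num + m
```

Let's trace through this code step by step.

Initialize: num = 1
Entering loop: for m in range(1, 5):
After iteration 1: m = 1, num = 2
After iteration 2: m = 2, num = 4
After iteration 3: m = 3, num = 7
After iteration 4: m = 4, num = 11
Loop ends.

Final answer: 11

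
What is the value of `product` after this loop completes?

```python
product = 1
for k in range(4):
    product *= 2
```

Let's trace through this code step by step.

Initialize: product = 1
Entering loop: for k in range(4):
After iteration 1: k = 0, product = 2
After iteration 2: k = 1, product = 4
After iteration 3: k = 2, product = 8
After iteration 4: k = 3, product = 16
Loop ends.

Final answer: 16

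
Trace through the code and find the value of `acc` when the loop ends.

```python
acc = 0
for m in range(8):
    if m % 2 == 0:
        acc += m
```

Let's trace through this code step by step.

Initialize: acc = 0
Entering loop: for m in range(8):
After iteration 1: m = 0, acc = 0
After iteration 2: m = 1, acc = 0
After iteration 3: m = 2, acc = 2
After iteration 4: m = 3, acc = 2
After iteration 5: m = 4, acc = 6
After iteration 6: m = 5, acc = 6
After iteration 7: m = 6, acc = 12
After iteration 8: m = 7, acc = 12
Loop ends.

Final answer: 12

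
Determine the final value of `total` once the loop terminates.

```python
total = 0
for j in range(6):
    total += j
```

Let's trace through this code step by step.

Initialize: total = 0
Entering loop: for j in range(6):
After iteration 1: j = 0, total = 0
After iteration 2: j = 1, total = 1
After iteration 3: j = 2, total = 3
After iteration 4: j = 3, total = 6
After iteration 5: j = 4, total = 10
After iteration 6: j = 5, total = 15
Loop ends.

Final answer: 15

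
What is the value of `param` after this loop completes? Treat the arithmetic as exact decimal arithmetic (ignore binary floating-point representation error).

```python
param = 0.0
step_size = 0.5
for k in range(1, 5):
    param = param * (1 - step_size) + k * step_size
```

Let's trace through this code step by step.

Initialize: param = 0.0
Initialize: step_size = 0.5
Entering loop: for k in range(1, 5):
After iteration 1: k = 1, param = 0.5
After iteration 2: k = 2, param = 1.25
After iteration 3: k = 3, param = 2.125
After iteration 4: k = 4, param = 3.0625
Loop ends.

Final answer: 3.0625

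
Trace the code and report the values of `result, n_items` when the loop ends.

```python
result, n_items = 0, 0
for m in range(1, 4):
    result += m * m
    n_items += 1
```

Let's trace through this code step by step.

Initialize: result = 0
Initialize: n_items = 0
Entering loop: for m in range(1, 4):
After iteration 1: m = 1, result = 1, n_items = 1
After iteration 2: m = 2, result = 5, n_items = 2
After iteration 3: m = 3, result = 14, n_items = 3
Loop ends.

Final answer: 14, 3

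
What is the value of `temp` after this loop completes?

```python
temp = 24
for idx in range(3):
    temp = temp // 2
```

Let's trace through this code step by step.

Initialize: temp = 24
Entering loop: for idx in range(3):
After iteration 1: idx = 0, temp = 12
After iteration 2: idx = 1, temp = 6
After iteration 3: idx = 2, temp = 3
Loop ends.

Final answer: 3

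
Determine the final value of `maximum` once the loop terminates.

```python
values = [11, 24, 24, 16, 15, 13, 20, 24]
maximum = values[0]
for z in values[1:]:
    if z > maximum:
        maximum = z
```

Let's trace through this code step by step.

Initialize: values = [11, 24, 24, 16, 15, 13, 20, 24]
Initialize: maximum = 11
Entering loop: for z in values[1:]:
After iteration 1: z = 24, maximum = 24
After iteration 2: z = 24, maximum = 24
After iteration 3: z = 16, maximum = 24
After iteration 4: z = 15, maximum = 24
After iteration 5: z = 13, maximum = 24
After iteration 6: z = 20, maximum = 24
After iteration 7: z = 24, maximum = 24
Loop ends.

Final answer: 24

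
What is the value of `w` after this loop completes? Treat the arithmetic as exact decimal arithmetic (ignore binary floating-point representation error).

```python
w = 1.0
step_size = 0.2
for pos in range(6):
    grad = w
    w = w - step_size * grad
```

Let's trace through this code step by step.

Initialize: w = 1.0
Initialize: step_size = 0.2
Entering loop: for pos in range(6):
After iteration 1: pos = 0, w = 0.8, grad = 1.0
After iteration 2: pos = 1, w = 0.64, grad = 0.8
After iteration 3: pos = 2, w = 0.512, grad = 0.64
After iteration 4: pos = 3, w = 0.4096, grad = 0.512
After iteration 5: pos = 4, w = 0.32768, grad = 0.4096
After iteration 6: pos = 5, w = 0.262144, grad = 0.32768
Loop ends.

Final answer: 0.262144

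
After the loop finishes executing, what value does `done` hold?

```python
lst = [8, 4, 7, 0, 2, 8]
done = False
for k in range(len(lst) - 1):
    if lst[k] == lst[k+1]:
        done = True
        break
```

Let's trace through this code step by step.

Initialize: lst = [8, 4, 7, 0, 2, 8]
Initialize: done = False
Entering loop: for k in range(len(lst) - 1):
After iteration 1: k = 0, done = False
After iteration 2: k = 1, done = False
After iteration 3: k = 2, done = False
After iteration 4: k = 3, done = False
After iteration 5: k = 4, done = False
Loop ends.

Final answer: False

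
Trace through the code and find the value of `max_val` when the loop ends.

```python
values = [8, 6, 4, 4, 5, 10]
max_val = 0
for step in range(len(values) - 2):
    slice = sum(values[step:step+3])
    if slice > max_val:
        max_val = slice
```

Let's trace through this code step by step.

Initialize: values = [8, 6, 4, 4, 5, 10]
Initialize: max_val = 0
Entering loop: for step in range(len(values) - 2):
After iteration 1: step = 0, max_val = 18, slice = 18
After iteration 2: step = 1, max_val = 18, slice = 14
After iteration 3: step = 2, max_val = 18, slice = 13
After iteration 4: step = 3, max_val = 19, slice = 19
Loop ends.

Final answer: 19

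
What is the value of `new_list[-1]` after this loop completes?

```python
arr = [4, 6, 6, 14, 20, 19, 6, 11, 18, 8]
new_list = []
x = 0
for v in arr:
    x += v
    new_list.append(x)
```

Let's trace through this code step by step.

Initialize: arr = [4, 6, 6, 14, 20, 19, 6, 11, 18, 8]
Initialize: new_list = []
Initialize: x = 0
Entering loop: for v in arr:
After iteration 1: v = 4, new_list = [4], x = 4
After iteration 2: v = 6, new_list = [4, 10], x = 10
After iteration 3: v = 6, new_list = [4, 10, 16], x = 16
After iteration 4: v = 14, new_list = [4, 10, 16, 30], x = 30
After iteration 5: v = 20, new_list = [4, 10, 16, 30, 50], x = 50
After iteration 6: v = 19, new_list = [4, 10, 16, 30, 50, 69], x = 69
After iteration 7: v = 6, new_list = [4, 10, 16, 30, 50, 69, 75], x = 75
After iteration 8: v = 11, new_list = [4, 10, 16, 30, 50, 69, 75, 86], x = 86
After iteration 9: v = 18, new_list = [4, 10, 16, 30, 50, 69, 75, 86, 104], x = 104
After iteration 10: v = 8, new_list = [4, 10, 16, 30, 50, 69, 75, 86, 104, 112], x = 112
Loop ends.
new_list[-1] = 112

Final answer: 112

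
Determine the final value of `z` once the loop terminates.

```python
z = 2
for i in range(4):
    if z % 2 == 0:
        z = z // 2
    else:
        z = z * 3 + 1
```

Let's trace through this code step by step.

Initialize: z = 2
Entering loop: for i in range(4):
After iteration 1: i = 0, z = 1
After iteration 2: i = 1, z = 4
After iteration 3: i = 2, z = 2
After iteration 4: i = 3, z = 1
Loop ends.

Final answer: 1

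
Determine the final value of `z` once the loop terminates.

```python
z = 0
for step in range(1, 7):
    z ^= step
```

Let's trace through this code step by step.

Initialize: z = 0
Entering loop: for step in range(1, 7):
After iteration 1: step = 1, z = 1
After iteration 2: step = 2, z = 3
After iteration 3: step = 3, z = 0
After iteration 4: step = 4, z = 4
After iteration 5: step = 5, z = 1
After iteration 6: step = 6, z = 7
Loop ends.

Final answer: 7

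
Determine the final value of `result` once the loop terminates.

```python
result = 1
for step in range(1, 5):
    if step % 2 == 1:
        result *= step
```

Let's trace through this code step by step.

Initialize: result = 1
Entering loop: for step in range(1, 5):
After iteration 1: step = 1, result = 1
After iteration 2: step = 2, result = 1
After iteration 3: step = 3, result = 3
After iteration 4: step = 4, result = 3
Loop ends.

Final answer: 3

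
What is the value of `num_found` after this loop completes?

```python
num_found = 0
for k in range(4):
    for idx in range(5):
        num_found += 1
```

Let's trace through this code step by step.

Initialize: num_found = 0
Entering loop: for k in range(4):
After iteration 1: k = 0, num_found = 5
After iteration 2: k = 1, num_found = 10
After iteration 3: k = 2, num_found = 15
After iteration 4: k = 3, num_found = 20
Loop ends.

Final answer: 20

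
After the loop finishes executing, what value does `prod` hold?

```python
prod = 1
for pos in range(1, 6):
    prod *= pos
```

Let's trace through this code step by step.

Initialize: prod = 1
Entering loop: for pos in range(1, 6):
After iteration 1: pos = 1, prod = 1
After iteration 2: pos = 2, prod = 2
After iteration 3: pos = 3, prod = 6
After iteration 4: pos = 4, prod = 24
After iteration 5: pos = 5, prod = 120
Loop ends.

Final answer: 120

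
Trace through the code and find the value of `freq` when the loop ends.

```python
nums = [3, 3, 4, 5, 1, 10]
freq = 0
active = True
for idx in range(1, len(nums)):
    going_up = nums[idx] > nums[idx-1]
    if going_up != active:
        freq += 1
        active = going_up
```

Let's trace through this code step by step.

Initialize: nums = [3, 3, 4, 5, 1, 10]
Initialize: freq = 0
Initialize: active = True
Entering loop: for idx in range(1, len(nums)):
After iteration 1: idx = 1, freq = 1, active = False, going_up = False
After iteration 2: idx = 2, freq = 2, active = True, going_up = True
After iteration 3: idx = 3, freq = 2, active = True, going_up = True
After iteration 4: idx = 4, freq = 3, active = False, going_up = False
After iteration 5: idx = 5, freq = 4, active = True, going_up = True
Loop ends.

Final answer: 4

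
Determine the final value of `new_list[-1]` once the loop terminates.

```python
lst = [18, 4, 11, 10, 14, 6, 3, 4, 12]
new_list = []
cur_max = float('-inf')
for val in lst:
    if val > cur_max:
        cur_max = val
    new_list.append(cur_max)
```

Let's trace through this code step by step.

Initialize: lst = [18, 4, 11, 10, 14, 6, 3, 4, 12]
Initialize: new_list = []
Initialize: cur_max = -inf
Entering loop: for val in lst:
After iteration 1: val = 18, new_list = [18], cur_max = 18
After iteration 2: val = 4, new_list = [18, 18], cur_max = 18
After iteration 3: val = 11, new_list = [18, 18, 18], cur_max = 18
After iteration 4: val = 10, new_list = [18, 18, 18, 18], cur_max = 18
After iteration 5: val = 14, new_list = [18, 18, 18, 18, 18], cur_max = 18
After iteration 6: val = 6, new_list = [18, 18, 18, 18, 18, 18], cur_max = 18
After iteration 7: val = 3, new_list = [18, 18, 18, 18, 18, 18, 18], cur_max = 18
After iteration 8: val = 4, new_list = [18, 18, 18, 18, 18, 18, 18, 18], cur_max = 18
After iteration 9: val = 12, new_list = [18, 18, 18, 18, 18, 18, 18, 18, 18], cur_max = 18
Loop ends.
new_list[-1] = 18

Final answer: 18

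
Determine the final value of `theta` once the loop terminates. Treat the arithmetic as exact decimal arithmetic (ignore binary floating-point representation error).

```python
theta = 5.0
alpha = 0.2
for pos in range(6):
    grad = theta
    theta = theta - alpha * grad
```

Let's trace through this code step by step.

Initialize: theta = 5.0
Initialize: alpha = 0.2
Entering loop: for pos in range(6):
After iteration 1: pos = 0, theta = 4.0, grad = 5.0
After iteration 2: pos = 1, theta = 3.2, grad = 4.0
After iteration 3: pos = 2, theta = 2.56, grad = 3.2
After iteration 4: pos = 3, theta = 2.048, grad = 2.56
After iteration 5: pos = 4, theta = 1.6384, grad = 2.048
After iteration 6: pos = 5, theta = 1.31072, grad = 1.6384
Loop ends.

Final answer: 1.31072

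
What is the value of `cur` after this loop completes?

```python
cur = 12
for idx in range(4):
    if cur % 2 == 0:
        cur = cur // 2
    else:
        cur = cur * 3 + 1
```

Let's trace through this code step by step.

Initialize: cur = 12
Entering loop: for idx in range(4):
After iteration 1: idx = 0, cur = 6
After iteration 2: idx = 1, cur = 3
After iteration 3: idx = 2, cur = 10
After iteration 4: idx = 3, cur = 5
Loop ends.

Final answer: 5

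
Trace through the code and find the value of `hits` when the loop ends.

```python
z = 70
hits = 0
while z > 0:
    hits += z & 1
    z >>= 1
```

Let's trace through this code step by step.

Initialize: z = 70
Initialize: hits = 0
Entering loop: while z > 0:
After iteration 1: z = 35, hits = 0
After iteration 2: z = 17, hits = 1
After iteration 3: z = 8, hits = 2
After iteration 4: z = 4, hits = 2
After iteration 5: z = 2, hits = 2
After iteration 6: z = 1, hits = 2
After iteration 7: z = 0, hits = 3
Loop ends.

Final answer: 3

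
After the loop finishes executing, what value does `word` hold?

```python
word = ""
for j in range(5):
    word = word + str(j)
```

Let's trace through this code step by step.

Initialize: word = ''
Entering loop: for j in range(5):
After iteration 1: j = 0, word = '0'
After iteration 2: j = 1, word = '01'
After iteration 3: j = 2, word = '012'
After iteration 4: j = 3, word = '0123'
After iteration 5: j = 4, word = '01234'
Loop ends.

Final answer: '01234'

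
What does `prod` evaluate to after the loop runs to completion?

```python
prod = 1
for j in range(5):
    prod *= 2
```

Let's trace through this code step by step.

Initialize: prod = 1
Entering loop: for j in range(5):
After iteration 1: j = 0, prod = 2
After iteration 2: j = 1, prod = 4
After iteration 3: j = 2, prod = 8
After iteration 4: j = 3, prod = 16
After iteration 5: j = 4, prod = 32
Loop ends.

Final answer: 32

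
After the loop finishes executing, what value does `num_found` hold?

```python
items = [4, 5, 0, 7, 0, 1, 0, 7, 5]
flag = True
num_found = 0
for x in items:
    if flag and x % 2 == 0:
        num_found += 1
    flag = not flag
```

Let's trace through this code step by step.

Initialize: items = [4, 5, 0, 7, 0, 1, 0, 7, 5]
Initialize: flag = True
Initialize: num_found = 0
Entering loop: for x in items:
After iteration 1: x = 4, flag = False, num_found = 1
After iteration 2: x = 5, flag = True, num_found = 1
After iteration 3: x = 0, flag = False, num_found = 2
After iteration 4: x = 7, flag = True, num_found = 2
After iteration 5: x = 0, flag = False, num_found = 3
After iteration 6: x = 1, flag = True, num_found = 3
After iteration 7: x = 0, flag = False, num_found = 4
After iteration 8: x = 7, flag = True, num_found = 4
After iteration 9: x = 5, flag = False, num_found = 4
Loop ends.

Final answer: 4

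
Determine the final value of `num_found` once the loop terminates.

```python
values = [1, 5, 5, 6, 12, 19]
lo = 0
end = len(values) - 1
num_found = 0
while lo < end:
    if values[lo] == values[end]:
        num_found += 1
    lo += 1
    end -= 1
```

Let's trace through this code step by step.

Initialize: values = [1, 5, 5, 6, 12, 19]
Initialize: lo = 0
Initialize: end = 5
Initialize: num_found = 0
Entering loop: while lo < end:
After iteration 1: lo = 1, end = 4, num_found = 0
After iteration 2: lo = 2, end = 3, num_found = 0
After iteration 3: lo = 3, end = 2, num_found = 0
Loop ends.

Final answer: 0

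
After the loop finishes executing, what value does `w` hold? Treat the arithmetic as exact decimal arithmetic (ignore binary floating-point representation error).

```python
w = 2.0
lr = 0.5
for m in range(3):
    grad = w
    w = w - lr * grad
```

Let's trace through this code step by step.

Initialize: w = 2.0
Initialize: lr = 0.5
Entering loop: for m in range(3):
After iteration 1: m = 0, w = 1.0, grad = 2.0
After iteration 2: m = 1, w = 0.5, grad = 1.0
After iteration 3: m = 2, w = 0.25, grad = 0.5
Loop ends.

Final answer: 0.25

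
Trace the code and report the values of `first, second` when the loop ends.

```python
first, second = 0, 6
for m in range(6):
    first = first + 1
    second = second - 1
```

Let's trace through this code step by step.

Initialize: first = 0
Initialize: second = 6
Entering loop: for m in range(6):
After iteration 1: m = 0, first = 1, second = 5
After iteration 2: m = 1, first = 2, second = 4
After iteration 3: m = 2, first = 3, second = 3
After iteration 4: m = 3, first = 4, second = 2
After iteration 5: m = 4, first = 5, second = 1
After iteration 6: m = 5, first = 6, second = 0
Loop ends.

Final answer: 6, 0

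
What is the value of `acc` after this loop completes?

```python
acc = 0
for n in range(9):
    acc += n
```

Let's trace through this code step by step.

Initialize: acc = 0
Entering loop: for n in range(9):
After iteration 1: n = 0, acc = 0
After iteration 2: n = 1, acc = 1
After iteration 3: n = 2, acc = 3
After iteration 4: n = 3, acc = 6
After iteration 5: n = 4, acc = 10
After iteration 6: n = 5, acc = 15
After iteration 7: n = 6, acc = 21
After iteration 8: n = 7, acc = 28
After iteration 9: n = 8, acc = 36
Loop ends.

Final answer: 36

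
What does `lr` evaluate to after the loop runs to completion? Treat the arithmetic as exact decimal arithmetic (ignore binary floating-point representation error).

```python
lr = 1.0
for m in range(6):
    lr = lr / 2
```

Let's trace through this code step by step.

Initialize: lr = 1.0
Entering loop: for m in range(6):
After iteration 1: m = 0, lr = 0.5
After iteration 2: m = 1, lr = 0.25
After iteration 3: m = 2, lr = 0.125
After iteration 4: m = 3, lr = 0.0625
After iteration 5: m = 4, lr = 0.03125
After iteration 6: m = 5, lr = 0.015625
Loop ends.

Final answer: 0.015625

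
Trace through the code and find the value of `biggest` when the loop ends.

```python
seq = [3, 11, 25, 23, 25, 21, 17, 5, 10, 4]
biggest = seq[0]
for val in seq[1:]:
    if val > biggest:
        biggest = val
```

Let's trace through this code step by step.

Initialize: seq = [3, 11, 25, 23, 25, 21, 17, 5, 10, 4]
Initialize: biggest = 3
Entering loop: for val in seq[1:]:
After iteration 1: val = 11, biggest = 11
After iteration 2: val = 25, biggest = 25
After iteration 3: val = 23, biggest = 25
After iteration 4: val = 25, biggest = 25
After iteration 5: val = 21, biggest = 25
After iteration 6: val = 17, biggest = 25
After iteration 7: val = 5, biggest = 25
After iteration 8: val = 10, biggest = 25
After iteration 9: val = 4, biggest = 25
Loop ends.

Final answer: 25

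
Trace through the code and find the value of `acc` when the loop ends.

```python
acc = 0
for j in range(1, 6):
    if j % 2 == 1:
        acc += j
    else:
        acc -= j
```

Let's trace through this code step by step.

Initialize: acc = 0
Entering loop: for j in range(1, 6):
After iteration 1: j = 1, acc = 1
After iteration 2: j = 2, acc = -1
After iteration 3: j = 3, acc = 2
After iteration 4: j = 4, acc = -2
After iteration 5: j = 5, acc = 3
Loop ends.

Final answer: 3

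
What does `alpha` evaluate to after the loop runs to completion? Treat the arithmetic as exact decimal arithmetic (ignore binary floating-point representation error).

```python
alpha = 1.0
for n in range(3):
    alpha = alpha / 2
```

Let's trace through this code step by step.

Initialize: alpha = 1.0
Entering loop: for n in range(3):
After iteration 1: n = 0, alpha = 0.5
After iteration 2: n = 1, alpha = 0.25
After iteration 3: n = 2, alpha = 0.125
Loop ends.

Final answer: 0.125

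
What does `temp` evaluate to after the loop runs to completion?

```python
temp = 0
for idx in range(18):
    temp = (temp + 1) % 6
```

Let's trace through this code step by step.

Initialize: temp = 0
Entering loop: for idx in range(18):
After iteration 1: idx = 0, temp = 1
After iteration 2: idx = 1, temp = 2
After iteration 3: idx = 2, temp = 3
After iteration 4: idx = 3, temp = 4
After iteration 5: idx = 4, temp = 5
After iteration 6: idx = 5, temp = 0
After iteration 7: idx = 6, temp = 1
After iteration 8: idx = 7, temp = 2
After iteration 9: idx = 8, temp = 3
After iteration 10: idx = 9, temp = 4
After iteration 11: idx = 10, temp = 5
After iteration 12: idx = 11, temp = 0
After iteration 13: idx = 12, temp = 1
After iteration 14: idx = 13, temp = 2
After iteration 15: idx = 14, temp = 3
After iteration 16: idx = 15, temp = 4
After iteration 17: idx = 16, temp = 5
After iteration 18: idx = 17, temp = 0
Loop ends.

Final answer: 0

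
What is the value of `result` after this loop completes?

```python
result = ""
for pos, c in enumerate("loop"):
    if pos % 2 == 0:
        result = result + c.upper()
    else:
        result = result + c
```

Let's trace through this code step by step.

Initialize: result = ''
Entering loop: for pos, c in enumerate("loop"):
After iteration 1: pos = 0, c = 'l', result = 'L'
After iteration 2: pos = 1, c = 'o', result = 'Lo'
After iteration 3: pos = 2, c = 'o', result = 'LoO'
After iteration 4: pos = 3, c = 'p', result = 'LoOp'
Loop ends.

Final answer: 'LoOp'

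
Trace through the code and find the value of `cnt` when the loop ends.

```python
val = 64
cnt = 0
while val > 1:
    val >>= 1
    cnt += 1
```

Let's trace through this code step by step.

Initialize: val = 64
Initialize: cnt = 0
Entering loop: while val > 1:
After iteration 1: val = 32, cnt = 1
After iteration 2: val = 16, cnt = 2
After iteration 3: val = 8, cnt = 3
After iteration 4: val = 4, cnt = 4
After iteration 5: val = 2, cnt = 5
After iteration 6: val = 1, cnt = 6
Loop ends.

Final answer: 6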